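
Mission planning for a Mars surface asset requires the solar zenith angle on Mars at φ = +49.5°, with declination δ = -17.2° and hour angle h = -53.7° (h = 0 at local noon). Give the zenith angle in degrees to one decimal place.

θ_z = 81.8°

cos θ_z = sin φ sin δ + cos φ cos δ cos h = -0.224858 + 0.367287 = 0.142429.
θ_z = arccos(0.142429) = 81.8°.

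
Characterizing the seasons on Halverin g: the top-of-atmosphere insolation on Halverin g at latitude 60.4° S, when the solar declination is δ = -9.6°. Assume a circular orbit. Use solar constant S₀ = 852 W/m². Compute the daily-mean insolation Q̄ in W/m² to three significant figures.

cos H₀ = −tan(-60.4°) tan(-9.600°) = -0.2977, H₀ = 1.8731 rad.
Bracket: H₀ sin φ sin δ + cos φ cos δ sin H₀ = 1.8731×-0.86949×-0.16677 + 0.49394×0.98600×0.95465 = 0.271609 + 0.464938 = 0.736547.
Q̄ = (S₀/π) × [bracket] = (852/π) × 0.736547 = 199.8 W/m².

Q̄ ≈ 200 W/m²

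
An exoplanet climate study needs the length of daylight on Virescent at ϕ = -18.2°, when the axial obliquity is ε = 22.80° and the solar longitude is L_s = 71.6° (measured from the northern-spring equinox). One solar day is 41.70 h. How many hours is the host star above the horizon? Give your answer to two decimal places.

Solar declination: sin δ = sin ε · sin L_s = sin 22.80° × sin 71.6° = 0.36770, so δ = +21.574°.
cos h₀ = −tan ϕ · tan δ = −tan(-18.2°) × tan(+21.574°) = 0.1300, so h₀ = 1.4404 rad = 82.53°.
Daylight = 2h₀/(2π) × 41.70 h = (1.4404/π) × 41.70 = 19.12 h.

19.12 h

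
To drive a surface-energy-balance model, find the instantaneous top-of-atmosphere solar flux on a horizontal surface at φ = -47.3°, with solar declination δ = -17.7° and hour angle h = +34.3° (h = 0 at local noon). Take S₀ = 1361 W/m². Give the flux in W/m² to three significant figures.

cos θ_z = sin φ sin δ + cos φ cos δ cos h = 0.223438 + 0.533706 = 0.757144.
Flux = S₀ · cos θ_z = 1361 × 0.757144 = 1030 W/m².

1.03e+03 W/m²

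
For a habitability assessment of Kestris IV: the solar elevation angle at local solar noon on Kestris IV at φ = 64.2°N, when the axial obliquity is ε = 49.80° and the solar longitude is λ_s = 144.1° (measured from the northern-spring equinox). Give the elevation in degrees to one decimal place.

Solar declination: sin δ = sin ε · sin λ_s = sin 49.80° × sin 144.1° = 0.44787, so δ = +26.607°.
At local noon the hour angle is zero, so the zenith angle equals |φ − δ| = |+64.2° − (+26.607°)| = 37.593°.
Elevation = 90° − 37.593° = 52.4°.

52.4°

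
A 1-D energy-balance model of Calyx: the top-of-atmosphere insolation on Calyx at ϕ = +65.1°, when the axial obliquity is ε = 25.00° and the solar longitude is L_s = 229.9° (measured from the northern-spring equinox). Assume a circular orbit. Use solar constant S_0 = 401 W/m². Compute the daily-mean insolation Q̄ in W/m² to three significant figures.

Solar declination: sin δ = sin ε · sin L_s = sin 25.00° × sin 229.9° = -0.32327, so δ = -18.861°.
cos h₀ = −tan(+65.1°) tan(-18.861°) = 0.7359, h₀ = 0.7437 rad.
Bracket: h₀ sin ϕ sin δ + cos ϕ cos δ sin h₀ = 0.7437×0.90704×-0.32327 + 0.42104×0.94631×0.67705 = -0.218067 + 0.269760 = 0.051693.
Q̄ = (S_0/π) × [bracket] = (401/π) × 0.051693 = 6.598 W/m².

Q̄ ≈ 6.60 W/m²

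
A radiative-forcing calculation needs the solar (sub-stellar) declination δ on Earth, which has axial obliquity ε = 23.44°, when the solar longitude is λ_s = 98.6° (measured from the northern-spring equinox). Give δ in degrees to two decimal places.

δ = +23.16°

sin δ = sin ε · sin λ_s = sin 23.44° × sin 98.6° = 0.393316.
δ = arcsin(0.393316) = +23.16°.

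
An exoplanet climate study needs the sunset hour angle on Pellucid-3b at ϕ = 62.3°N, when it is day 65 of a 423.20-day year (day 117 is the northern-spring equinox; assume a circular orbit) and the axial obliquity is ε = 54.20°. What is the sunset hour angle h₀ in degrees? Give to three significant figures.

h₀ = 0.00°

Solar longitude: L_s = 360° × (65 − 117)/423.20 = -44.234°, i.e. -44.234° + 360° = 315.766°.
sin δ = sin 54.20° × sin 315.766° = -0.56579, so δ = -34.457°.
cos h₀ = −tan ϕ · tan δ = 1.3070 ≥ 1, so the host star never rises (polar night) and h₀ = 0.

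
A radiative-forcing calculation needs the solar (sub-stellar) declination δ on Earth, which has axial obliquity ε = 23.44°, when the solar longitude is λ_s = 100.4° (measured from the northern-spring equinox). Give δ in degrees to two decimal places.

δ = +23.03°

sin δ = sin ε · sin λ_s = sin 23.44° × sin 100.4° = 0.391253.
δ = arcsin(0.391253) = +23.03°.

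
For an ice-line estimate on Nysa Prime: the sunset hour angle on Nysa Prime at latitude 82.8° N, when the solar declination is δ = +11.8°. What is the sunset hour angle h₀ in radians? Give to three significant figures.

Sunrise equation: cos h₀ = −tan ϕ · tan δ = -1.6537 ≤ −1, so the host star never sets (polar day) and h₀ = π.

h₀ = 3.14 rad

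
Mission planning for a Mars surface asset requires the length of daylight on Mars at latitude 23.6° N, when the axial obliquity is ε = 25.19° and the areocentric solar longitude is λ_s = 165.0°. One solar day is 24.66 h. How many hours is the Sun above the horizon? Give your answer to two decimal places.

sin δ = sin 25.19° × sin 165.0° = 0.11016, so δ = +6.324°.
cos H₀ = −tan φ · tan δ = −tan(+23.6°) × tan(+6.324°) = -0.0484, so H₀ = 1.6192 rad = 92.78°.
Daylight = 2H₀/(2π) × 24.66 h = (1.6192/π) × 24.66 = 12.71 h.

12.71 h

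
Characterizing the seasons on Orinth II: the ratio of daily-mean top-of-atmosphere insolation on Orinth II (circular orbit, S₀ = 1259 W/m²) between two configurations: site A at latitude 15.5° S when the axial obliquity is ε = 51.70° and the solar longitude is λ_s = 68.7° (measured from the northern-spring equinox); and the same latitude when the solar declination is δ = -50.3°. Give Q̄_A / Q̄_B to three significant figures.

— Configuration A (φ=-15.5°):
Solar declination: sin δ = sin ε · sin λ_s = sin 51.70° × sin 68.7° = 0.73117, so δ = +46.985°.
cos H₀ = −tan(-15.5°) tan(+46.985°) = 0.2972, H₀ = 1.2690 rad.
Bracket: H₀ sin φ sin δ + cos φ cos δ sin H₀ = 1.2690×-0.26724×0.73117 + 0.96363×0.68220×0.95480 = -0.247960 + 0.627674 = 0.379714.
Q̄ = (S₀/π) × [bracket] = (1259/π) × 0.379714 = 152.17 W/m².
— Configuration B (φ=-15.5°):
cos H₀ = −tan(-15.5°) tan(-50.300°) = -0.3340, H₀ = 1.9114 rad.
Bracket: H₀ sin φ sin δ + cos φ cos δ sin H₀ = 1.9114×-0.26724×-0.76940 + 0.96363×0.63877×0.94256 = 0.393011 + 0.580181 = 0.973192.
Q̄ = (S₀/π) × [bracket] = (1259/π) × 0.973192 = 390.01 W/m².
Ratio Q̄_A / Q̄_B = 152.17 / 390.01 = 0.3902.

Q̄_A / Q̄_B ≈ 0.390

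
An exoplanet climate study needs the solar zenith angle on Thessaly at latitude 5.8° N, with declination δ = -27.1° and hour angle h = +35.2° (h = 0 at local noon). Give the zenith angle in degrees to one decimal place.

cos θ_z = sin φ sin δ + cos φ cos δ cos h = -0.046036 + 0.723709 = 0.677673.
θ_z = arccos(0.677673) = 47.3°.

θ_z = 47.3°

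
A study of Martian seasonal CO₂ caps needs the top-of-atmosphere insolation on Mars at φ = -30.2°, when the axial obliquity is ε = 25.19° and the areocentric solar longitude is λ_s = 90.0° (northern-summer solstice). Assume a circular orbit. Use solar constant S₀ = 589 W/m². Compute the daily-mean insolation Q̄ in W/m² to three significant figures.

sin δ = sin 25.19° × sin 90.0° = 0.42562, so δ = +25.190°.
cos H₀ = −tan(-30.2°) tan(+25.190°) = 0.2738, H₀ = 1.2935 rad.
Bracket: H₀ sin φ sin δ + cos φ cos δ sin H₀ = 1.2935×-0.50302×0.42562 + 0.86427×0.90490×0.96180 = -0.276932 + 0.752203 = 0.475271.
Q̄ = (S₀/π) × [bracket] = (589/π) × 0.475271 = 89.11 W/m².

Q̄ ≈ 89.1 W/m²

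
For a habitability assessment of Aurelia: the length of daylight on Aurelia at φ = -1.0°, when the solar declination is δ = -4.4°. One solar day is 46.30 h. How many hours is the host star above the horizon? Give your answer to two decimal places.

cos H₀ = −tan φ · tan δ = −tan(-1.0°) × tan(-4.400°) = -0.0013, so H₀ = 1.5721 rad = 90.08°.
Daylight = 2H₀/(2π) × 46.30 h = (1.5721/π) × 46.30 = 23.17 h.

23.17 h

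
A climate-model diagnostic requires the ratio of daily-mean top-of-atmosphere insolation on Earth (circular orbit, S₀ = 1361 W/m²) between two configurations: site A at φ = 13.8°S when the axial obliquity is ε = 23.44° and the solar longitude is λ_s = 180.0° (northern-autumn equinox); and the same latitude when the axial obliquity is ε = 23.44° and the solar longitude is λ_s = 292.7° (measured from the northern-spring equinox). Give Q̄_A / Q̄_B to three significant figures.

Q̄_A / Q̄_B ≈ 0.929

— Configuration A (φ=-13.8°):
Solar declination: sin δ = sin ε · sin λ_s = sin 23.44° × sin 180.0° = 0.00000, so δ = +0.000°.
cos H₀ = −tan(-13.8°) tan(+0.000°) = 0.0000, H₀ = 1.5708 rad.
Bracket: H₀ sin φ sin δ + cos φ cos δ sin H₀ = 1.5708×-0.23853×0.00000 + 0.97113×1.00000×1.00000 = -0.000000 + 0.971130 = 0.971130.
Q̄ = (S₀/π) × [bracket] = (1361/π) × 0.971130 = 420.71 W/m².
— Configuration B (φ=-13.8°):
Solar declination: sin δ = sin ε · sin λ_s = sin 23.44° × sin 292.7° = -0.36698, so δ = -21.529°.
cos H₀ = −tan(-13.8°) tan(-21.529°) = -0.0969, H₀ = 1.6678 rad.
Bracket: H₀ sin φ sin δ + cos φ cos δ sin H₀ = 1.6678×-0.23853×-0.36698 + 0.97113×0.93023×0.99529 = 0.145992 + 0.899119 = 1.045111.
Q̄ = (S₀/π) × [bracket] = (1361/π) × 1.045111 = 452.76 W/m².
Ratio Q̄_A / Q̄_B = 420.71 / 452.76 = 0.9292.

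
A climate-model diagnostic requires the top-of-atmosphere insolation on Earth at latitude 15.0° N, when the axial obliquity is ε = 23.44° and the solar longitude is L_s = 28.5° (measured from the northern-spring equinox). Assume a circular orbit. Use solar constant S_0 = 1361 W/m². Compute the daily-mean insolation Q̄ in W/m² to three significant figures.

Solar declination: sin δ = sin ε · sin L_s = sin 23.44° × sin 28.5° = 0.18981, so δ = +10.942°.
cos h₀ = −tan(+15.0°) tan(+10.942°) = -0.0518, h₀ = 1.6226 rad.
Bracket: h₀ sin ϕ sin δ + cos ϕ cos δ sin h₀ = 1.6226×0.25882×0.18981 + 0.96593×0.98182×0.99866 = 0.079713 + 0.947099 = 1.026812.
Q̄ = (S_0/π) × [bracket] = (1361/π) × 1.026812 = 444.8 W/m².

Q̄ ≈ 445 W/m²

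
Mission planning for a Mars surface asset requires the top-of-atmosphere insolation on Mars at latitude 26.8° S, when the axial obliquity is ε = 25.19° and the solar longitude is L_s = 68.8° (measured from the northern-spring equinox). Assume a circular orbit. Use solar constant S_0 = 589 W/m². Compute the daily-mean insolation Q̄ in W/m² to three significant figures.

Solar declination: sin δ = sin ε · sin L_s = sin 25.19° × sin 68.8° = 0.39682, so δ = +23.379°.
cos h₀ = −tan(-26.8°) tan(+23.379°) = 0.2184, h₀ = 1.3506 rad.
Bracket: h₀ sin ϕ sin δ + cos ϕ cos δ sin h₀ = 1.3506×-0.45088×0.39682 + 0.89259×0.91790×0.97586 = -0.241647 + 0.799530 = 0.557883.
Q̄ = (S_0/π) × [bracket] = (589/π) × 0.557883 = 104.6 W/m².

Q̄ ≈ 105 W/m²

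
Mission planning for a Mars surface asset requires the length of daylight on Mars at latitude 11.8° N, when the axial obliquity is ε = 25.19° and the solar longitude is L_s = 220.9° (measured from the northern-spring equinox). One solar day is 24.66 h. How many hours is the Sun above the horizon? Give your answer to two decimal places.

11.85 h

Solar declination: sin δ = sin ε · sin L_s = sin 25.19° × sin 220.9° = -0.27867, so δ = -16.181°.
cos h₀ = −tan ϕ · tan δ = −tan(+11.8°) × tan(-16.181°) = 0.0606, so h₀ = 1.5101 rad = 86.52°.
Daylight = 2h₀/(2π) × 24.66 h = (1.5101/π) × 24.66 = 11.85 h.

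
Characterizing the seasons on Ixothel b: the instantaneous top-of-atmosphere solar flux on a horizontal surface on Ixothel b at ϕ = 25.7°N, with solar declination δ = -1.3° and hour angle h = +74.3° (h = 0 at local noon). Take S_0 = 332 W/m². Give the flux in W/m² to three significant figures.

cos θ_z = sin ϕ sin δ + cos ϕ cos δ cos h = -0.009839 + 0.243769 = 0.233930.
Flux = S_0 · cos θ_z = 332 × 0.233930 = 77.66 W/m².

77.7 W/m²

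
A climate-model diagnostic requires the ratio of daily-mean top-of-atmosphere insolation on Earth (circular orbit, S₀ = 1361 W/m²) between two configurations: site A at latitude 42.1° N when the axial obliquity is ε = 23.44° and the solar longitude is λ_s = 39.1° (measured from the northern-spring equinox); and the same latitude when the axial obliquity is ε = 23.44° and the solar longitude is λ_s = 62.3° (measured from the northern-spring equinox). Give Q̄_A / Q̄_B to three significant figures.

— Configuration A (φ=+42.1°):
Solar declination: sin δ = sin ε · sin λ_s = sin 23.44° × sin 39.1° = 0.25088, so δ = +14.529°.
cos H₀ = −tan(+42.1°) tan(+14.529°) = -0.2342, H₀ = 1.8072 rad.
Bracket: H₀ sin φ sin δ + cos φ cos δ sin H₀ = 1.8072×0.67043×0.25088 + 0.74198×0.96802×0.97220 = 0.303966 + 0.698284 = 1.002250.
Q̄ = (S₀/π) × [bracket] = (1361/π) × 1.002250 = 434.19 W/m².
— Configuration B (φ=+42.1°):
Solar declination: sin δ = sin ε · sin λ_s = sin 23.44° × sin 62.3° = 0.35220, so δ = +20.622°.
cos H₀ = −tan(+42.1°) tan(+20.622°) = -0.3400, H₀ = 1.9177 rad.
Bracket: H₀ sin φ sin δ + cos φ cos δ sin H₀ = 1.9177×0.67043×0.35220 + 0.74198×0.93592×0.94042 = 0.452818 + 0.653060 = 1.105878.
Q̄ = (S₀/π) × [bracket] = (1361/π) × 1.105878 = 479.09 W/m².
Ratio Q̄_A / Q̄_B = 434.19 / 479.09 = 0.9063.

Q̄_A / Q̄_B ≈ 0.906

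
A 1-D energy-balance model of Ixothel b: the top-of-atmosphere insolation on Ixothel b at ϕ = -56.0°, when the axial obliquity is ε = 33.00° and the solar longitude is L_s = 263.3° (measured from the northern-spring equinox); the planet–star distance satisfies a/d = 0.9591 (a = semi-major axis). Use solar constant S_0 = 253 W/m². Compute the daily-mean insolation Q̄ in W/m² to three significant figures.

Q̄ ≈ 105 W/m²

Solar declination: sin δ = sin ε · sin L_s = sin 33.00° × sin 263.3° = -0.54092, so δ = -32.746°.
cos h₀ = −tan(-56.0°) tan(-32.746°) = -0.9535, h₀ = 2.8354 rad.
Bracket: h₀ sin ϕ sin δ + cos ϕ cos δ sin h₀ = 2.8354×-0.82904×-0.54092 + 0.55919×0.84107×0.30146 = 1.271519 + 0.141782 = 1.413301.
Inverse-square distance factor (a/d)² = 0.9591² = 0.919873.
Q̄ = (S_0/π) × 0.919873 × [bracket] = (253/π) × 0.919873 × 1.413301 = 104.7 W/m².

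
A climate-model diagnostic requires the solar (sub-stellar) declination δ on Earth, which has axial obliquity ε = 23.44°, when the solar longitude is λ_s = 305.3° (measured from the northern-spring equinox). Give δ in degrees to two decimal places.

δ = -18.94°

sin δ = sin ε · sin λ_s = sin 23.44° × sin 305.3° = -0.324650.
δ = arcsin(-0.324650) = -18.94°.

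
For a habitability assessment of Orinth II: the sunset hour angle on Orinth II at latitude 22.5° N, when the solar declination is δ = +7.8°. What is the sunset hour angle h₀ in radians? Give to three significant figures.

cos h₀ = −tan ϕ · tan δ = −tan(+22.5°) × tan(+7.800°) = -0.0567, so h₀ = 1.6276 rad = 93.25°.

h₀ = 1.63 rad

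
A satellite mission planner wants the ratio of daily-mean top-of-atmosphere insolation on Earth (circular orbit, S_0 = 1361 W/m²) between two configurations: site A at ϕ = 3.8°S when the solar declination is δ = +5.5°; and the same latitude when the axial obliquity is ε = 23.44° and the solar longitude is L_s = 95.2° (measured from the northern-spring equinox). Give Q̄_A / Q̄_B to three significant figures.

— Configuration A (ϕ=-3.8°):
cos h₀ = −tan(-3.8°) tan(+5.500°) = 0.0064, h₀ = 1.5644 rad.
Bracket: h₀ sin ϕ sin δ + cos ϕ cos δ sin h₀ = 1.5644×-0.06627×0.09585 + 0.99780×0.99540×0.99998 = -0.009937 + 0.993190 = 0.983253.
Q̄ = (S_0/π) × [bracket] = (1361/π) × 0.983253 = 425.96 W/m².
— Configuration B (ϕ=-3.8°):
Solar declination: sin δ = sin ε · sin L_s = sin 23.44° × sin 95.2° = 0.39615, so δ = +23.338°.
cos h₀ = −tan(-3.8°) tan(+23.338°) = 0.0287, h₀ = 1.5421 rad.
Bracket: h₀ sin ϕ sin δ + cos ϕ cos δ sin h₀ = 1.5421×-0.06627×0.39615 + 0.99780×0.91819×0.99959 = -0.040485 + 0.915794 = 0.875309.
Q̄ = (S_0/π) × [bracket] = (1361/π) × 0.875309 = 379.20 W/m².
Ratio Q̄_A / Q̄_B = 425.96 / 379.20 = 1.123.

Q̄_A / Q̄_B ≈ 1.12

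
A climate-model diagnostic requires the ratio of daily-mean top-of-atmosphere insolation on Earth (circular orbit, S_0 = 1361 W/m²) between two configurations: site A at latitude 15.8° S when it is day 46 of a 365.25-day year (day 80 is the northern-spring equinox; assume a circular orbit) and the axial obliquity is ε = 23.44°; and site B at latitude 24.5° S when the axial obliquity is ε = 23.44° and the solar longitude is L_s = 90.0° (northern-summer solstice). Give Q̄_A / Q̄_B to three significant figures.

Q̄_A / Q̄_B ≈ 1.75

— Configuration A (ϕ=-15.8°):
Solar longitude: L_s = 360° × (46 − 80)/365.25 = -33.511°, i.e. -33.511° + 360° = 326.489°.
sin δ = sin 23.44° × sin 326.489° = -0.21962, so δ = -12.687°.
cos h₀ = −tan(-15.8°) tan(-12.687°) = -0.0637, h₀ = 1.6345 rad.
Bracket: h₀ sin ϕ sin δ + cos ϕ cos δ sin h₀ = 1.6345×-0.27228×-0.21962 + 0.96222×0.97559×0.99797 = 0.097740 + 0.936827 = 1.034567.
Q̄ = (S_0/π) × [bracket] = (1361/π) × 1.034567 = 448.19 W/m².
— Configuration B (ϕ=-24.5°):
Solar declination: sin δ = sin ε · sin L_s = sin 23.44° × sin 90.0° = 0.39779, so δ = +23.440°.
cos h₀ = −tan(-24.5°) tan(+23.440°) = 0.1976, h₀ = 1.3719 rad.
Bracket: h₀ sin ϕ sin δ + cos ϕ cos δ sin h₀ = 1.3719×-0.41469×0.39779 + 0.90996×0.91748×0.98029 = -0.226308 + 0.818415 = 0.592107.
Q̄ = (S_0/π) × [bracket] = (1361/π) × 0.592107 = 256.51 W/m².
Ratio Q̄_A / Q̄_B = 448.19 / 256.51 = 1.747.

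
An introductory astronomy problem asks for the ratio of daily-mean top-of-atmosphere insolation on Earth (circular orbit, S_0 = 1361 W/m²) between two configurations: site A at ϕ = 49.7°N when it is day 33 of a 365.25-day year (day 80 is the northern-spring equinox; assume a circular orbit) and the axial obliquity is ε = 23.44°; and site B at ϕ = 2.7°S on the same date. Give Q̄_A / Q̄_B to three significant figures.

— Configuration A (ϕ=+49.7°):
Solar longitude: L_s = 360° × (33 − 80)/365.25 = -46.324°, i.e. -46.324° + 360° = 313.676°.
sin δ = sin 23.44° × sin 313.676° = -0.28771, so δ = -16.721°.
cos h₀ = −tan(+49.7°) tan(-16.721°) = 0.3542, h₀ = 1.2087 rad.
Bracket: h₀ sin ϕ sin δ + cos ϕ cos δ sin h₀ = 1.2087×0.76267×-0.28771 + 0.64679×0.95772×0.93516 = -0.265222 + 0.579279 = 0.314057.
Q̄ = (S_0/π) × [bracket] = (1361/π) × 0.314057 = 136.06 W/m².
— Configuration B (ϕ=-2.7°):
cos h₀ = −tan(-2.7°) tan(-16.721°) = -0.0142, h₀ = 1.5850 rad.
Bracket: h₀ sin ϕ sin δ + cos ϕ cos δ sin h₀ = 1.5850×-0.04711×-0.28771 + 0.99889×0.95772×0.99990 = 0.021483 + 0.956561 = 0.978044.
Q̄ = (S_0/π) × [bracket] = (1361/π) × 0.978044 = 423.71 W/m².
Ratio Q̄_A / Q̄_B = 136.06 / 423.71 = 0.3211.

Q̄_A / Q̄_B ≈ 0.321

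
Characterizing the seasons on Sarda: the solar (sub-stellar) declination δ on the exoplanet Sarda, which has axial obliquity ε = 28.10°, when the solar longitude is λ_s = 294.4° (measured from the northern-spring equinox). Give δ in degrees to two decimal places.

δ = -25.40°

sin δ = sin ε · sin λ_s = sin 28.10° × sin 294.4° = -0.428943.
δ = arcsin(-0.428943) = -25.40°.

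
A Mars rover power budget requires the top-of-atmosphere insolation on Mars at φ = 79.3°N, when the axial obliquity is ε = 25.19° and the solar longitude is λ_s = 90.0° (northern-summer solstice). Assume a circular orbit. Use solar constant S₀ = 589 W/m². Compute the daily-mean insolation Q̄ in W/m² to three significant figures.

Solar declination: sin δ = sin ε · sin λ_s = sin 25.19° × sin 90.0° = 0.42562, so δ = +25.190°.
cos H₀ = −tan(+79.3°) tan(+25.190°) = -2.4893 ≤ −1 ⇒ polar day, H₀ = π.
Bracket: H₀ sin φ sin δ + cos φ cos δ sin H₀ = 3.1416×0.98261×0.42562 + 0.18567×0.90490×0.00000 = 1.313875 + 0.000000 = 1.313875.
Q̄ = (S₀/π) × [bracket] = (589/π) × 1.313875 = 246.3 W/m².

Q̄ ≈ 246 W/m²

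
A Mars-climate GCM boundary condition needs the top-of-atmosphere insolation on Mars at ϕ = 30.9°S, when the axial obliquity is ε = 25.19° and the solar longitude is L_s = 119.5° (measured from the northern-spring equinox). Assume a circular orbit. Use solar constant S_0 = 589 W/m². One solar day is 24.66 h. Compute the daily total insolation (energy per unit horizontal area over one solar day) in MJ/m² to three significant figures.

Solar declination: sin δ = sin ε · sin L_s = sin 25.19° × sin 119.5° = 0.37044, so δ = +21.743°.
cos h₀ = −tan(-30.9°) tan(+21.743°) = 0.2387, h₀ = 1.3298 rad.
Bracket: h₀ sin ϕ sin δ + cos ϕ cos δ sin h₀ = 1.3298×-0.51354×0.37044 + 0.85806×0.92886×0.97110 = -0.252976 + 0.773984 = 0.521008.
Q̄ = (S_0/π) × [bracket] = (589/π) × 0.521008 = 97.681 W/m².
Daily total = Q̄ × 24.66 h × 3600 s/h = 97.681 × 24.66 × 3600 / 10⁶ = 8.672 MJ/m².

8.67 MJ/m²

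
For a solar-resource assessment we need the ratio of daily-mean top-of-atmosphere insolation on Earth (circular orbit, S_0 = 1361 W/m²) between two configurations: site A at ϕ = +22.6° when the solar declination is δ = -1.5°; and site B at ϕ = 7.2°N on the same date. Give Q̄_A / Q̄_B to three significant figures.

Q̄_A / Q̄_B ≈ 0.919

— Configuration A (ϕ=+22.6°):
cos h₀ = −tan(+22.6°) tan(-1.500°) = 0.0109, h₀ = 1.5599 rad.
Bracket: h₀ sin ϕ sin δ + cos ϕ cos δ sin h₀ = 1.5599×0.38430×-0.02618 + 0.92321×0.99966×0.99994 = -0.015694 + 0.922841 = 0.907147.
Q̄ = (S_0/π) × [bracket] = (1361/π) × 0.907147 = 392.99 W/m².
— Configuration B (ϕ=+7.2°):
cos h₀ = −tan(+7.2°) tan(-1.500°) = 0.0033, h₀ = 1.5675 rad.
Bracket: h₀ sin ϕ sin δ + cos ϕ cos δ sin h₀ = 1.5675×0.12533×-0.02618 + 0.99211×0.99966×0.99999 = -0.005143 + 0.991763 = 0.986620.
Q̄ = (S_0/π) × [bracket] = (1361/π) × 0.986620 = 427.42 W/m².
Ratio Q̄_A / Q̄_B = 392.99 / 427.42 = 0.9194.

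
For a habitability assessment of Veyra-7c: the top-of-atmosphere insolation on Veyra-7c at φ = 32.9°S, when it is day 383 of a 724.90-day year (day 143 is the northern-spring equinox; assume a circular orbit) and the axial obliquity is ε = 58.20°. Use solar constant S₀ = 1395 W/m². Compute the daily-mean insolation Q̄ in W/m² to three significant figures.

Q̄ ≈ 36.2 W/m²

Solar longitude: λ_s = 360° × (383 − 143)/724.90 = 119.189°.
sin δ = sin 58.20° × sin 119.189° = 0.74197, so δ = +47.900°.
cos H₀ = −tan(-32.9°) tan(+47.900°) = 0.7160, H₀ = 0.7728 rad.
Bracket: H₀ sin φ sin δ + cos φ cos δ sin H₀ = 0.7728×-0.54317×0.74197 + 0.83962×0.67043×0.69814 = -0.311451 + 0.392987 = 0.081536.
Q̄ = (S₀/π) × [bracket] = (1395/π) × 0.081536 = 36.21 W/m².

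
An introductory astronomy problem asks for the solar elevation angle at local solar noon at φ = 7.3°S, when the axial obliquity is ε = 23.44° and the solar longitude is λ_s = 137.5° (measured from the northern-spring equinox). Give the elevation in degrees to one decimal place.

Solar declination: sin δ = sin ε · sin λ_s = sin 23.44° × sin 137.5° = 0.26874, so δ = +15.589°.
At local noon the hour angle is zero, so the zenith angle equals |φ − δ| = |-7.3° − (+15.589°)| = 22.889°.
Elevation = 90° − 22.889° = 67.1°.

67.1°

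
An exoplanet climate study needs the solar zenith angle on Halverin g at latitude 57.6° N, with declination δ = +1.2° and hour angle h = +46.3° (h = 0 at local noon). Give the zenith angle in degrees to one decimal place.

cos θ_z = sin ϕ sin δ + cos ϕ cos δ cos h = 0.017682 + 0.370112 = 0.387794.
θ_z = arccos(0.387794) = 67.2°.

θ_z = 67.2°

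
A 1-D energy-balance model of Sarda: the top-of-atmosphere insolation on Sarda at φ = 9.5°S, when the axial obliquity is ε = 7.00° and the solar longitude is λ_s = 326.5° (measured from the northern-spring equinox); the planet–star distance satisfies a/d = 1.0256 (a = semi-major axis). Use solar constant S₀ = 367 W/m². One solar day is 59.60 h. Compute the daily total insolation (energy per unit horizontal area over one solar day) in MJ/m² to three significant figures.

Solar declination: sin δ = sin ε · sin λ_s = sin 7.00° × sin 326.5° = -0.06726, so δ = -3.857°.
cos H₀ = −tan(-9.5°) tan(-3.857°) = -0.0113, H₀ = 1.5821 rad.
Bracket: H₀ sin φ sin δ + cos φ cos δ sin H₀ = 1.5821×-0.16505×-0.06726 + 0.98629×0.99774×0.99994 = 0.017563 + 0.984002 = 1.001565.
Inverse-square distance factor (a/d)² = 1.0256² = 1.051855.
Q̄ = (S₀/π) × 1.051855 × [bracket] = (367/π) × 1.051855 × 1.001565 = 123.07 W/m².
Daily total = Q̄ × 59.60 h × 3600 s/h = 123.07 × 59.60 × 3600 / 10⁶ = 26.41 MJ/m².

26.4 MJ/m²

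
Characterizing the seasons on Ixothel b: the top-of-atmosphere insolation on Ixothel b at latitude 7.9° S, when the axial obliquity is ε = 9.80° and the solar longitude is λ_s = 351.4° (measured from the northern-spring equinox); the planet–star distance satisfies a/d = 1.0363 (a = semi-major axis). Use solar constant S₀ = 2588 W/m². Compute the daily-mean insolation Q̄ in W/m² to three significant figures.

Solar declination: sin δ = sin ε · sin λ_s = sin 9.80° × sin 351.4° = -0.02545, so δ = -1.458°.
cos H₀ = −tan(-7.9°) tan(-1.458°) = -0.0035, H₀ = 1.5743 rad.
Bracket: H₀ sin φ sin δ + cos φ cos δ sin H₀ = 1.5743×-0.13744×-0.02545 + 0.99051×0.99968×0.99999 = 0.005507 + 0.990183 = 0.995690.
Inverse-square distance factor (a/d)² = 1.0363² = 1.073918.
Q̄ = (S₀/π) × 1.073918 × [bracket] = (2588/π) × 1.073918 × 0.995690 = 880.9 W/m².

Q̄ ≈ 881 W/m²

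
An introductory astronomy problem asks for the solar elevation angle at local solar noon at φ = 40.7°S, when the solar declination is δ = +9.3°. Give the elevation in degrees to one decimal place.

At local noon the hour angle is zero, so the zenith angle equals |φ − δ| = |-40.7° − (+9.300°)| = 50.000°.
Elevation = 90° − 50.000° = 40.0°.

40.0°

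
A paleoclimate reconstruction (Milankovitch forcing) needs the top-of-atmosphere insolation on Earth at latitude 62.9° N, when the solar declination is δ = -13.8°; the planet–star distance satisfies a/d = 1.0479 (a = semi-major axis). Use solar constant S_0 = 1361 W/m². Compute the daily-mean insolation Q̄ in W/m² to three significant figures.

Q̄ ≈ 76.5 W/m²

cos h₀ = −tan(+62.9°) tan(-13.800°) = 0.4800, h₀ = 1.0702 rad.
Bracket: h₀ sin ϕ sin δ + cos ϕ cos δ sin h₀ = 1.0702×0.89021×-0.23853 + 0.45554×0.97113×0.87727 = -0.227248 + 0.388094 = 0.160846.
Inverse-square distance factor (a/d)² = 1.0479² = 1.098094.
Q̄ = (S_0/π) × 1.098094 × [bracket] = (1361/π) × 1.098094 × 0.160846 = 76.52 W/m².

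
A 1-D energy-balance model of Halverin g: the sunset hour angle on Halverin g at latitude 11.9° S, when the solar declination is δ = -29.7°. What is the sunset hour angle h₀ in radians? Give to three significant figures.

h₀ = 1.69 rad

cos h₀ = −tan ϕ · tan δ = −tan(-11.9°) × tan(-29.700°) = -0.1202, so h₀ = 1.6913 rad = 96.90°.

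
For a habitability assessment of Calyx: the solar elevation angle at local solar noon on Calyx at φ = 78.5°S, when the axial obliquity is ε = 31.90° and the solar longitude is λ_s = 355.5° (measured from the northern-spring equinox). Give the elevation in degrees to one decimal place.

13.9°

Solar declination: sin δ = sin ε · sin λ_s = sin 31.90° × sin 355.5° = -0.04146, so δ = -2.376°.
At local noon the hour angle is zero, so the zenith angle equals |φ − δ| = |-78.5° − (-2.376°)| = 76.124°.
Elevation = 90° − 76.124° = 13.9°.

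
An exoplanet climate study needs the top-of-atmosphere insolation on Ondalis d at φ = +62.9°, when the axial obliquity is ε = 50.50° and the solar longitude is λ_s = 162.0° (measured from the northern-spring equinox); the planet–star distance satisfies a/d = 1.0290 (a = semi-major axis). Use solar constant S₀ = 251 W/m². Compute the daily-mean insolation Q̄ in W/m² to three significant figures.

Solar declination: sin δ = sin ε · sin λ_s = sin 50.50° × sin 162.0° = 0.23845, so δ = +13.795°.
cos H₀ = −tan(+62.9°) tan(+13.795°) = -0.4798, H₀ = 2.0712 rad.
Bracket: H₀ sin φ sin δ + cos φ cos δ sin H₀ = 2.0712×0.89021×0.23845 + 0.45554×0.97116×0.87738 = 0.439655 + 0.388155 = 0.827810.
Inverse-square distance factor (a/d)² = 1.0290² = 1.058841.
Q̄ = (S₀/π) × 1.058841 × [bracket] = (251/π) × 1.058841 × 0.827810 = 70.03 W/m².

Q̄ ≈ 70.0 W/m²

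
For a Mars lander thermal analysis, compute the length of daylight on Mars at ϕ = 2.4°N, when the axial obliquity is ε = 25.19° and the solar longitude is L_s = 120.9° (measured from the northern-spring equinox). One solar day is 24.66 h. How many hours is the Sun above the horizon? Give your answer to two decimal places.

Solar declination: sin δ = sin ε · sin L_s = sin 25.19° × sin 120.9° = 0.36521, so δ = +21.421°.
cos h₀ = −tan ϕ · tan δ = −tan(+2.4°) × tan(+21.421°) = -0.0164, so h₀ = 1.5872 rad = 90.94°.
Daylight = 2h₀/(2π) × 24.66 h = (1.5872/π) × 24.66 = 12.46 h.

12.46 h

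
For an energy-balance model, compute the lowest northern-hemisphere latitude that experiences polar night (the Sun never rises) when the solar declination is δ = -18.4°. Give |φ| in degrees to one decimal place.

Polar night requires cos H₀ = −tan φ tan δ ≥ 1, i.e. tan φ tan δ ≤ −1.
The boundary is |tan φ| · |tan δ| = 1, so |φ| = 90° − |δ| = 90° − 18.4° = 71.6° in the northern hemisphere.

|φ| = 71.6°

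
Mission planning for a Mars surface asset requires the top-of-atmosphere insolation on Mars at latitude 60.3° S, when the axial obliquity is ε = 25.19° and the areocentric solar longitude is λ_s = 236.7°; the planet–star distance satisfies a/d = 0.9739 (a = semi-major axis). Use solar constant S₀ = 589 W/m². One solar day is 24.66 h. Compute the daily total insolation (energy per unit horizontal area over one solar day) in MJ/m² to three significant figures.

16.7 MJ/m²

sin δ = sin 25.19° × sin 236.7° = -0.35574, so δ = -20.839°.
cos H₀ = −tan(-60.3°) tan(-20.839°) = -0.6673, H₀ = 2.3014 rad.
Bracket: H₀ sin φ sin δ + cos φ cos δ sin H₀ = 2.3014×-0.86863×-0.35574 + 0.49546×0.93459×0.74477 = 0.711147 + 0.344867 = 1.056014.
Inverse-square distance factor (a/d)² = 0.9739² = 0.948481.
Q̄ = (S₀/π) × 0.948481 × [bracket] = (589/π) × 0.948481 × 1.056014 = 187.79 W/m².
Daily total = Q̄ × 24.66 h × 3600 s/h = 187.79 × 24.66 × 3600 / 10⁶ = 16.67 MJ/m².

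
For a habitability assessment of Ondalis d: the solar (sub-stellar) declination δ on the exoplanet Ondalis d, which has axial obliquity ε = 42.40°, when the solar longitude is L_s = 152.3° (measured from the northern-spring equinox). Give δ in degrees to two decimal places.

sin δ = sin ε · sin L_s = sin 42.40° × sin 152.3° = 0.313444.
δ = arcsin(0.313444) = +18.27°.

δ = +18.27°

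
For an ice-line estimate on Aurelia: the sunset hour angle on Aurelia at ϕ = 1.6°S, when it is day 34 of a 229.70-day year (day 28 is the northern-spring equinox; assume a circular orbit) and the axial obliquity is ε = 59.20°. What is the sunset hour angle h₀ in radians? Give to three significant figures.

h₀ = 1.57 rad

Solar longitude: L_s = 360° × (34 − 28)/229.70 = 9.404°.
sin δ = sin 59.20° × sin 9.404° = 0.14034, so δ = +8.068°.
cos h₀ = −tan ϕ · tan δ = −tan(-1.6°) × tan(+8.068°) = 0.0040, so h₀ = 1.5668 rad = 89.77°.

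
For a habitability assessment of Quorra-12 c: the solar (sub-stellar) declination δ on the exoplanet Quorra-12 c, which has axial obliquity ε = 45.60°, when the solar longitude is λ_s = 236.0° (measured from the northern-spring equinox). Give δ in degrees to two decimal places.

δ = -36.32°

sin δ = sin ε · sin λ_s = sin 45.60° × sin 236.0° = -0.592325.
δ = arcsin(-0.592325) = -36.32°.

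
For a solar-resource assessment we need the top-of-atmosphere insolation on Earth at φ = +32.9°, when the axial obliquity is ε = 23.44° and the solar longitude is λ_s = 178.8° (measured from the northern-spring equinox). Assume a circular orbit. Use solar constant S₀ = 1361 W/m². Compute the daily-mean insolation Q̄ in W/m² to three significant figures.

Q̄ ≈ 367 W/m²

Solar declination: sin δ = sin ε · sin λ_s = sin 23.44° × sin 178.8° = 0.00833, so δ = +0.477°.
cos H₀ = −tan(+32.9°) tan(+0.477°) = -0.0054, H₀ = 1.5762 rad.
Bracket: H₀ sin φ sin δ + cos φ cos δ sin H₀ = 1.5762×0.54317×0.00833 + 0.83962×0.99997×0.99999 = 0.007132 + 0.839586 = 0.846718.
Q̄ = (S₀/π) × [bracket] = (1361/π) × 0.846718 = 366.8 W/m².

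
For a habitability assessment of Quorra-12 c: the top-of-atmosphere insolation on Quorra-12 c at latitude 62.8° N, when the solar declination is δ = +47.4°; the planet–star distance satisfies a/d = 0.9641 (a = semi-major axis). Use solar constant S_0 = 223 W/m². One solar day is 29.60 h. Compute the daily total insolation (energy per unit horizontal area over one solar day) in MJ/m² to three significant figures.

14.5 MJ/m²

cos h₀ = −tan(+62.8°) tan(+47.400°) = -2.1160 ≤ −1 ⇒ polar day, h₀ = π.
Bracket: h₀ sin ϕ sin δ + cos ϕ cos δ sin h₀ = 3.1416×0.88942×0.73610 + 0.45710×0.67688×0.00000 = 2.056812 + 0.000000 = 2.056812.
Inverse-square distance factor (a/d)² = 0.9641² = 0.929489.
Q̄ = (S_0/π) × 0.929489 × [bracket] = (223/π) × 0.929489 × 2.056812 = 135.70 W/m².
Daily total = Q̄ × 29.60 h × 3600 s/h = 135.70 × 29.60 × 3600 / 10⁶ = 14.46 MJ/m².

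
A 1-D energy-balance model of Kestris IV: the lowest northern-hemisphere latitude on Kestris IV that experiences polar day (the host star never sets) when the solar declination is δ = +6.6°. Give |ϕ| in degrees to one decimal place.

|ϕ| = 83.4°

Polar day requires cos h₀ = −tan ϕ tan δ ≤ −1, i.e. tan ϕ tan δ ≥ 1.
The boundary is |tan ϕ| · |tan δ| = 1, so |ϕ| = 90° − |δ| = 90° − 6.6° = 83.4° in the northern hemisphere.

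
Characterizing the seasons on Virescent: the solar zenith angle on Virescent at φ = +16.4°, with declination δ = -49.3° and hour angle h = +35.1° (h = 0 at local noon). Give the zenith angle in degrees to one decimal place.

θ_z = 72.7°

cos θ_z = sin φ sin δ + cos φ cos δ cos h = -0.214053 + 0.511808 = 0.297755.
θ_z = arccos(0.297755) = 72.7°.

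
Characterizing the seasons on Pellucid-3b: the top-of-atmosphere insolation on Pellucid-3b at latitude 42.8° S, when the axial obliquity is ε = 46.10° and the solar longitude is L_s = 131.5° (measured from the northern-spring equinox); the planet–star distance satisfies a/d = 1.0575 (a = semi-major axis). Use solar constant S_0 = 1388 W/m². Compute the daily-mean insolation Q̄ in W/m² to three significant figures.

Q̄ ≈ 76.2 W/m²

Solar declination: sin δ = sin ε · sin L_s = sin 46.10° × sin 131.5° = 0.53966, so δ = +32.661°.
cos h₀ = −tan(-42.8°) tan(+32.661°) = 0.5936, h₀ = 0.9353 rad.
Bracket: h₀ sin ϕ sin δ + cos ϕ cos δ sin h₀ = 0.9353×-0.67944×0.53966 + 0.73373×0.84188×0.80477 = -0.342943 + 0.497117 = 0.154174.
Inverse-square distance factor (a/d)² = 1.0575² = 1.118306.
Q̄ = (S_0/π) × 1.118306 × [bracket] = (1388/π) × 1.118306 × 0.154174 = 76.17 W/m².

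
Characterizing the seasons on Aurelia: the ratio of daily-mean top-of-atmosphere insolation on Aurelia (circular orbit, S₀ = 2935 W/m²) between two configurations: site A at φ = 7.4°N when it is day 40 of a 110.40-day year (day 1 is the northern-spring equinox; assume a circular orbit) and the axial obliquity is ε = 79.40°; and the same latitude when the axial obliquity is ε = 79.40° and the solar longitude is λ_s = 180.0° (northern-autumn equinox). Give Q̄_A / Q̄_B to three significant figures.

— Configuration A (φ=+7.4°):
Solar longitude: λ_s = 360° × (40 − 1)/110.40 = 127.174°.
sin δ = sin 79.40° × sin 127.174° = 0.78321, so δ = +51.555°.
cos H₀ = −tan(+7.4°) tan(+51.555°) = -0.1636, H₀ = 1.7351 rad.
Bracket: H₀ sin φ sin δ + cos φ cos δ sin H₀ = 1.7351×0.12880×0.78321 + 0.99167×0.62176×0.98653 = 0.175032 + 0.608275 = 0.783307.
Q̄ = (S₀/π) × [bracket] = (2935/π) × 0.783307 = 731.80 W/m².
— Configuration B (φ=+7.4°):
Solar declination: sin δ = sin ε · sin λ_s = sin 79.40° × sin 180.0° = 0.00000, so δ = +0.000°.
cos H₀ = −tan(+7.4°) tan(+0.000°) = -0.0000, H₀ = 1.5708 rad.
Bracket: H₀ sin φ sin δ + cos φ cos δ sin H₀ = 1.5708×0.12880×0.00000 + 0.99167×1.00000×1.00000 = 0.000000 + 0.991670 = 0.991670.
Q̄ = (S₀/π) × [bracket] = (2935/π) × 0.991670 = 926.46 W/m².
Ratio Q̄_A / Q̄_B = 731.80 / 926.46 = 0.7899.

Q̄_A / Q̄_B ≈ 0.790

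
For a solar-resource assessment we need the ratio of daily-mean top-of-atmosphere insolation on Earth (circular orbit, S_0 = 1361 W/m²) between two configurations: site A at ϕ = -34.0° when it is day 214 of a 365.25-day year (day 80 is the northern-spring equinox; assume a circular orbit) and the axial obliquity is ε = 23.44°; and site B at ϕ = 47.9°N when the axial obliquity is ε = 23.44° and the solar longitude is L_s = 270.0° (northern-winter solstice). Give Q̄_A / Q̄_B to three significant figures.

— Configuration A (ϕ=-34.0°):
Solar longitude: L_s = 360° × (214 − 80)/365.25 = 132.074°.
sin δ = sin 23.44° × sin 132.074° = 0.29527, so δ = +17.174°.
cos h₀ = −tan(-34.0°) tan(+17.174°) = 0.2085, h₀ = 1.3608 rad.
Bracket: h₀ sin ϕ sin δ + cos ϕ cos δ sin h₀ = 1.3608×-0.55919×0.29527 + 0.82904×0.95541×0.97803 = -0.224684 + 0.774671 = 0.549987.
Q̄ = (S_0/π) × [bracket] = (1361/π) × 0.549987 = 238.27 W/m².
— Configuration B (ϕ=+47.9°):
Solar declination: sin δ = sin ε · sin L_s = sin 23.44° × sin 270.0° = -0.39779, so δ = -23.440°.
cos h₀ = −tan(+47.9°) tan(-23.440°) = 0.4798, h₀ = 1.0703 rad.
Bracket: h₀ sin ϕ sin δ + cos ϕ cos δ sin h₀ = 1.0703×0.74198×-0.39779 + 0.67043×0.91748×0.87736 = -0.315901 + 0.539670 = 0.223769.
Q̄ = (S_0/π) × [bracket] = (1361/π) × 0.223769 = 96.941 W/m².
Ratio Q̄_A / Q̄_B = 238.27 / 96.941 = 2.458.

Q̄_A / Q̄_B ≈ 2.46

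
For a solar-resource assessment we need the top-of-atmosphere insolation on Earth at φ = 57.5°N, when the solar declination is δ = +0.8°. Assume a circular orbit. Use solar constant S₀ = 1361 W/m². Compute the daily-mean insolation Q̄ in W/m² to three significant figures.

cos H₀ = −tan(+57.5°) tan(+0.800°) = -0.0219, H₀ = 1.5927 rad.
Bracket: H₀ sin φ sin δ + cos φ cos δ sin H₀ = 1.5927×0.84339×0.01396 + 0.53730×0.99990×0.99976 = 0.018752 + 0.537117 = 0.555869.
Q̄ = (S₀/π) × [bracket] = (1361/π) × 0.555869 = 240.8 W/m².

Q̄ ≈ 241 W/m²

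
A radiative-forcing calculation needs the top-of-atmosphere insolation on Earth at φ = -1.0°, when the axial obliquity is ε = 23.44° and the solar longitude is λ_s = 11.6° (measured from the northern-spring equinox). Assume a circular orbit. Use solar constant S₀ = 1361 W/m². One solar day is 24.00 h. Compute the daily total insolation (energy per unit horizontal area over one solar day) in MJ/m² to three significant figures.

Solar declination: sin δ = sin ε · sin λ_s = sin 23.44° × sin 11.6° = 0.07999, so δ = +4.588°.
cos H₀ = −tan(-1.0°) tan(+4.588°) = 0.0014, H₀ = 1.5694 rad.
Bracket: H₀ sin φ sin δ + cos φ cos δ sin H₀ = 1.5694×-0.01745×0.07999 + 0.99985×0.99680×1.00000 = -0.002191 + 0.996650 = 0.994459.
Q̄ = (S₀/π) × [bracket] = (1361/π) × 0.994459 = 430.82 W/m².
Daily total = Q̄ × 24.00 h × 3600 s/h = 430.82 × 24.00 × 3600 / 10⁶ = 37.22 MJ/m².

37.2 MJ/m²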